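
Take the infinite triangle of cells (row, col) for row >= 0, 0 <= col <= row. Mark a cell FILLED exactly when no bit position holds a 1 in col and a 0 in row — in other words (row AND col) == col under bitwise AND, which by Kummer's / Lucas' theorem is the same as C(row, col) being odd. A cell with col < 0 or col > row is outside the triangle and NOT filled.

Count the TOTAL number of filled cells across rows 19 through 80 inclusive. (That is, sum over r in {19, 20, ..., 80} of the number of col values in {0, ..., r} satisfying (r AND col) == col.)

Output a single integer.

r19=10011 pc3: +8 =8
r20=10100 pc2: +4 =12
r21=10101 pc3: +8 =20
r22=10110 pc3: +8 =28
r23=10111 pc4: +16 =44
r24=11000 pc2: +4 =48
r25=11001 pc3: +8 =56
r26=11010 pc3: +8 =64
r27=11011 pc4: +16 =80
r28=11100 pc3: +8 =88
r29=11101 pc4: +16 =104
r30=11110 pc4: +16 =120
r31=11111 pc5: +32 =152
r32=100000 pc1: +2 =154
r33=100001 pc2: +4 =158
r34=100010 pc2: +4 =162
r35=100011 pc3: +8 =170
r36=100100 pc2: +4 =174
r37=100101 pc3: +8 =182
r38=100110 pc3: +8 =190
r39=100111 pc4: +16 =206
r40=101000 pc2: +4 =210
r41=101001 pc3: +8 =218
r42=101010 pc3: +8 =226
r43=101011 pc4: +16 =242
r44=101100 pc3: +8 =250
r45=101101 pc4: +16 =266
r46=101110 pc4: +16 =282
r47=101111 pc5: +32 =314
r48=110000 pc2: +4 =318
r49=110001 pc3: +8 =326
r50=110010 pc3: +8 =334
r51=110011 pc4: +16 =350
r52=110100 pc3: +8 =358
r53=110101 pc4: +16 =374
r54=110110 pc4: +16 =390
r55=110111 pc5: +32 =422
r56=111000 pc3: +8 =430
r57=111001 pc4: +16 =446
r58=111010 pc4: +16 =462
r59=111011 pc5: +32 =494
r60=111100 pc4: +16 =510
r61=111101 pc5: +32 =542
r62=111110 pc5: +32 =574
r63=111111 pc6: +64 =638
r64=1000000 pc1: +2 =640
r65=1000001 pc2: +4 =644
r66=1000010 pc2: +4 =648
r67=1000011 pc3: +8 =656
r68=1000100 pc2: +4 =660
r69=1000101 pc3: +8 =668
r70=1000110 pc3: +8 =676
r71=1000111 pc4: +16 =692
r72=1001000 pc2: +4 =696
r73=1001001 pc3: +8 =704
r74=1001010 pc3: +8 =712
r75=1001011 pc4: +16 =728
r76=1001100 pc3: +8 =736
r77=1001101 pc4: +16 =752
r78=1001110 pc4: +16 =768
r79=1001111 pc5: +32 =800
r80=1010000 pc2: +4 =804

Answer: 804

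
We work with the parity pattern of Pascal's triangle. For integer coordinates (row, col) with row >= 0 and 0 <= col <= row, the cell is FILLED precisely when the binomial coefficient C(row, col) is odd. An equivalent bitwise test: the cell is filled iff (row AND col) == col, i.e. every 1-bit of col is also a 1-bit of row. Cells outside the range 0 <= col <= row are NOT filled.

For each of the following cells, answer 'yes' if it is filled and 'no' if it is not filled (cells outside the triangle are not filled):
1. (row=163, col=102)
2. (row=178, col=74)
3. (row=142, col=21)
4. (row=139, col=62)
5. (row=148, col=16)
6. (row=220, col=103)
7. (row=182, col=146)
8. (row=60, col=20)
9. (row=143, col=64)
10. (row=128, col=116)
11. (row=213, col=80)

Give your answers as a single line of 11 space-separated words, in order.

Answer: no no no no yes no yes yes no no yes

Derivation:
(163,102): row=0b10100011, col=0b1100110, row AND col = 0b100010 = 34; 34 != 102 -> empty
(178,74): row=0b10110010, col=0b1001010, row AND col = 0b10 = 2; 2 != 74 -> empty
(142,21): row=0b10001110, col=0b10101, row AND col = 0b100 = 4; 4 != 21 -> empty
(139,62): row=0b10001011, col=0b111110, row AND col = 0b1010 = 10; 10 != 62 -> empty
(148,16): row=0b10010100, col=0b10000, row AND col = 0b10000 = 16; 16 == 16 -> filled
(220,103): row=0b11011100, col=0b1100111, row AND col = 0b1000100 = 68; 68 != 103 -> empty
(182,146): row=0b10110110, col=0b10010010, row AND col = 0b10010010 = 146; 146 == 146 -> filled
(60,20): row=0b111100, col=0b10100, row AND col = 0b10100 = 20; 20 == 20 -> filled
(143,64): row=0b10001111, col=0b1000000, row AND col = 0b0 = 0; 0 != 64 -> empty
(128,116): row=0b10000000, col=0b1110100, row AND col = 0b0 = 0; 0 != 116 -> empty
(213,80): row=0b11010101, col=0b1010000, row AND col = 0b1010000 = 80; 80 == 80 -> filled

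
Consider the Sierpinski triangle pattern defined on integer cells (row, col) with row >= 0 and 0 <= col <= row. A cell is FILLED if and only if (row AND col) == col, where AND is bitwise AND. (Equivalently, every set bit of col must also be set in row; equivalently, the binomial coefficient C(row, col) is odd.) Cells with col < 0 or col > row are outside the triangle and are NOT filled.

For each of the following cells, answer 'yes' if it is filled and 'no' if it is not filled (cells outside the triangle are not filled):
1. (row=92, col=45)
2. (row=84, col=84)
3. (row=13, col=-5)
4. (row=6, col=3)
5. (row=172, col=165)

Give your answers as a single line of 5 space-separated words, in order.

(92,45): row=0b1011100, col=0b101101, row AND col = 0b1100 = 12; 12 != 45 -> empty
(84,84): row=0b1010100, col=0b1010100, row AND col = 0b1010100 = 84; 84 == 84 -> filled
(13,-5): col outside [0, 13] -> not filled
(6,3): row=0b110, col=0b11, row AND col = 0b10 = 2; 2 != 3 -> empty
(172,165): row=0b10101100, col=0b10100101, row AND col = 0b10100100 = 164; 164 != 165 -> empty

Answer: no yes no no no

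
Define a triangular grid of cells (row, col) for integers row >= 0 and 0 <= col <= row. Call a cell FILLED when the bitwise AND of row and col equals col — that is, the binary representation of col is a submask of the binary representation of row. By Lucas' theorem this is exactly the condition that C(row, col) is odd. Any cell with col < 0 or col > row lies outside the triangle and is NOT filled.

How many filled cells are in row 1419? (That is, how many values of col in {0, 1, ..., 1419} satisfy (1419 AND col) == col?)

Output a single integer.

Answer: 64

Derivation:
1419 in binary = 10110001011
popcount(1419) = number of 1-bits in 10110001011 = 6
A col c satisfies (1419 AND c) == c iff every set bit of c is also set in 1419; each of the 6 set bits of 1419 can independently be on or off in c.
count = 2^6 = 64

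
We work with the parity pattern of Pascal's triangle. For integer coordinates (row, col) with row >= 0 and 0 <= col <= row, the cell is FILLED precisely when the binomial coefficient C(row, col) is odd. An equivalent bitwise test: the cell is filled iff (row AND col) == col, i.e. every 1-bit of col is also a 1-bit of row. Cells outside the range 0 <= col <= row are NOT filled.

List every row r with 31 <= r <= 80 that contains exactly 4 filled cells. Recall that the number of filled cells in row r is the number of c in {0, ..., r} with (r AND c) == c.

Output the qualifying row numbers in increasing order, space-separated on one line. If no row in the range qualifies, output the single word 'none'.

Answer: 33 34 36 40 48 65 66 68 72 80

Derivation:
Row r has 2^popcount(r) filled cells, so we need popcount(r) = log2(4) = 2.
Scan r = 31..80 and keep those with exactly 2 one-bits:
r=31=11111 popcount=5 -> skip
r=32=100000 popcount=1 -> skip
r=33=100001 popcount=2 -> KEEP
r=34=100010 popcount=2 -> KEEP
r=35=100011 popcount=3 -> skip
r=36=100100 popcount=2 -> KEEP
r=37=100101 popcount=3 -> skip
r=38=100110 popcount=3 -> skip
r=39=100111 popcount=4 -> skip
r=40=101000 popcount=2 -> KEEP
r=41=101001 popcount=3 -> skip
r=42=101010 popcount=3 -> skip
r=43=101011 popcount=4 -> skip
r=44=101100 popcount=3 -> skip
r=45=101101 popcount=4 -> skip
r=46=101110 popcount=4 -> skip
r=47=101111 popcount=5 -> skip
r=48=110000 popcount=2 -> KEEP
r=49=110001 popcount=3 -> skip
r=50=110010 popcount=3 -> skip
r=51=110011 popcount=4 -> skip
r=52=110100 popcount=3 -> skip
r=53=110101 popcount=4 -> skip
r=54=110110 popcount=4 -> skip
r=55=110111 popcount=5 -> skip
r=56=111000 popcount=3 -> skip
r=57=111001 popcount=4 -> skip
r=58=111010 popcount=4 -> skip
r=59=111011 popcount=5 -> skip
r=60=111100 popcount=4 -> skip
r=61=111101 popcount=5 -> skip
r=62=111110 popcount=5 -> skip
r=63=111111 popcount=6 -> skip
r=64=1000000 popcount=1 -> skip
r=65=1000001 popcount=2 -> KEEP
r=66=1000010 popcount=2 -> KEEP
r=67=1000011 popcount=3 -> skip
r=68=1000100 popcount=2 -> KEEP
r=69=1000101 popcount=3 -> skip
r=70=1000110 popcount=3 -> skip
r=71=1000111 popcount=4 -> skip
r=72=1001000 popcount=2 -> KEEP
r=73=1001001 popcount=3 -> skip
r=74=1001010 popcount=3 -> skip
r=75=1001011 popcount=4 -> skip
r=76=1001100 popcount=3 -> skip
r=77=1001101 popcount=4 -> skip
r=78=1001110 popcount=4 -> skip
r=79=1001111 popcount=5 -> skip
r=80=1010000 popcount=2 -> KEEP
Kept rows: 33 34 36 40 48 65 66 68 72 80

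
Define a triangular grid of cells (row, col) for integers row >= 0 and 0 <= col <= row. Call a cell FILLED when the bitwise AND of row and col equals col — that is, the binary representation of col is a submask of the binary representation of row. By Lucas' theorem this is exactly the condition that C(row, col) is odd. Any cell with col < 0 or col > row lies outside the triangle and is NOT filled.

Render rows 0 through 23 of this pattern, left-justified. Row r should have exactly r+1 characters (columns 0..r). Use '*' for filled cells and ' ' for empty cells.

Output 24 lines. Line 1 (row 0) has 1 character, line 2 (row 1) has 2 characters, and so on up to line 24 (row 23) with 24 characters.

Answer: *
**
* *
****
*   *
**  **
* * * *
********
*       *
**      **
* *     * *
****    ****
*   *   *   *
**  **  **  **
* * * * * * * *
****************
*               *
**              **
* *             * *
****            ****
*   *           *   *
**  **          **  **
* * * *         * * * *
********        ********

Derivation:
r0=0: *
r1=1: **
r2=10: * *
r3=11: ****
r4=100: *   *
r5=101: **  **
r6=110: * * * *
r7=111: ********
r8=1000: *       *
r9=1001: **      **
r10=1010: * *     * *
r11=1011: ****    ****
r12=1100: *   *   *   *
r13=1101: **  **  **  **
r14=1110: * * * * * * * *
r15=1111: ****************
r16=10000: *               *
r17=10001: **              **
r18=10010: * *             * *
r19=10011: ****            ****
r20=10100: *   *           *   *
r21=10101: **  **          **  **
r22=10110: * * * *         * * * *
r23=10111: ********        ********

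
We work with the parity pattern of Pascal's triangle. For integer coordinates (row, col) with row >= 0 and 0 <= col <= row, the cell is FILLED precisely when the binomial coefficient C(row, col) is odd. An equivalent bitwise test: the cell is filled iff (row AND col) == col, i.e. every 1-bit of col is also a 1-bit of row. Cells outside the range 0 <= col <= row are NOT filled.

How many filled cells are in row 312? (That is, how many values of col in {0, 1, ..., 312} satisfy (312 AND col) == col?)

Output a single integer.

312 in binary = 100111000
popcount(312) = number of 1-bits in 100111000 = 4
A col c satisfies (312 AND c) == c iff every set bit of c is also set in 312; each of the 4 set bits of 312 can independently be on or off in c.
count = 2^4 = 16

Answer: 16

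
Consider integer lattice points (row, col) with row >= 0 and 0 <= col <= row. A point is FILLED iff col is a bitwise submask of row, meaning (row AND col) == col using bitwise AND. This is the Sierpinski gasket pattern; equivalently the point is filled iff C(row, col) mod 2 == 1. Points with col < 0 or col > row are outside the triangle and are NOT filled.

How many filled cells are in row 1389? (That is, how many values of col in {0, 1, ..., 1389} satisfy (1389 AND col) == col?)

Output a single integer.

1389 in binary = 10101101101
popcount(1389) = number of 1-bits in 10101101101 = 7
A col c satisfies (1389 AND c) == c iff every set bit of c is also set in 1389; each of the 7 set bits of 1389 can independently be on or off in c.
count = 2^7 = 128

Answer: 128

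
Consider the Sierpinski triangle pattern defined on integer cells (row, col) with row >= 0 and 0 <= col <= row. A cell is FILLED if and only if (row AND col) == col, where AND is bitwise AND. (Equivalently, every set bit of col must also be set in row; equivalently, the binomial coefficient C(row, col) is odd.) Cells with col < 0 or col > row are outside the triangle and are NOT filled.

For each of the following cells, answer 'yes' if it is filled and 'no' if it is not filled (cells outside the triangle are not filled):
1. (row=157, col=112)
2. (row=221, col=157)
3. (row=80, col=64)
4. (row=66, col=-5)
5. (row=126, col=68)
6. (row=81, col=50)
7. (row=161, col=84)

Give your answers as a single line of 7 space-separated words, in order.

Answer: no yes yes no yes no no

Derivation:
(157,112): row=0b10011101, col=0b1110000, row AND col = 0b10000 = 16; 16 != 112 -> empty
(221,157): row=0b11011101, col=0b10011101, row AND col = 0b10011101 = 157; 157 == 157 -> filled
(80,64): row=0b1010000, col=0b1000000, row AND col = 0b1000000 = 64; 64 == 64 -> filled
(66,-5): col outside [0, 66] -> not filled
(126,68): row=0b1111110, col=0b1000100, row AND col = 0b1000100 = 68; 68 == 68 -> filled
(81,50): row=0b1010001, col=0b110010, row AND col = 0b10000 = 16; 16 != 50 -> empty
(161,84): row=0b10100001, col=0b1010100, row AND col = 0b0 = 0; 0 != 84 -> empty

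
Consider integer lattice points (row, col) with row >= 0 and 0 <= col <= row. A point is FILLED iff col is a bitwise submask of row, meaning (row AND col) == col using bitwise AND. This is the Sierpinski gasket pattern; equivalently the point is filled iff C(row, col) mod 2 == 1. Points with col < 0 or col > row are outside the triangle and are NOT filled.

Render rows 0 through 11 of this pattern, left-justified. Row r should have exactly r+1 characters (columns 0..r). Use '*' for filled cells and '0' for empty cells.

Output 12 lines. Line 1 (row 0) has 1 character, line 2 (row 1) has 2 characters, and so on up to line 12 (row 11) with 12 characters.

r0=0: *
r1=1: **
r2=10: *0*
r3=11: ****
r4=100: *000*
r5=101: **00**
r6=110: *0*0*0*
r7=111: ********
r8=1000: *0000000*
r9=1001: **000000**
r10=1010: *0*00000*0*
r11=1011: ****0000****

Answer: *
**
*0*
****
*000*
**00**
*0*0*0*
********
*0000000*
**000000**
*0*00000*0*
****0000****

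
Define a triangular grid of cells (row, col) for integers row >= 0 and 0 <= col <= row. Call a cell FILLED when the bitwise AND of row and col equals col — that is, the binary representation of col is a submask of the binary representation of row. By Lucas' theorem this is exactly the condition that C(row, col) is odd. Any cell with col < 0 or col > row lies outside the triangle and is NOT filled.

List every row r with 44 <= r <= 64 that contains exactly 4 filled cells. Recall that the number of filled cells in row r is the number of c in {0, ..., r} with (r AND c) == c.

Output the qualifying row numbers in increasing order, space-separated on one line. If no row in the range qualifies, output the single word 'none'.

Answer: 48

Derivation:
Row r has 2^popcount(r) filled cells, so we need popcount(r) = log2(4) = 2.
Scan r = 44..64 and keep those with exactly 2 one-bits:
r=44=101100 popcount=3 -> skip
r=45=101101 popcount=4 -> skip
r=46=101110 popcount=4 -> skip
r=47=101111 popcount=5 -> skip
r=48=110000 popcount=2 -> KEEP
r=49=110001 popcount=3 -> skip
r=50=110010 popcount=3 -> skip
r=51=110011 popcount=4 -> skip
r=52=110100 popcount=3 -> skip
r=53=110101 popcount=4 -> skip
r=54=110110 popcount=4 -> skip
r=55=110111 popcount=5 -> skip
r=56=111000 popcount=3 -> skip
r=57=111001 popcount=4 -> skip
r=58=111010 popcount=4 -> skip
r=59=111011 popcount=5 -> skip
r=60=111100 popcount=4 -> skip
r=61=111101 popcount=5 -> skip
r=62=111110 popcount=5 -> skip
r=63=111111 popcount=6 -> skip
r=64=1000000 popcount=1 -> skip
Kept rows: 48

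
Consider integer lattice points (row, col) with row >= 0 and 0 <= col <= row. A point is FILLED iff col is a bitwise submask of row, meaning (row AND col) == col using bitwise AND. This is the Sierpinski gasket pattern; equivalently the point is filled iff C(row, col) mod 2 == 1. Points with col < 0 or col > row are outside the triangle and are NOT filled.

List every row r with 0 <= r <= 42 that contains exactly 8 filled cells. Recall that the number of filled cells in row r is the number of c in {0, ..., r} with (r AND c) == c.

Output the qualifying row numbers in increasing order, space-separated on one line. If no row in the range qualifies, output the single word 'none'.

Answer: 7 11 13 14 19 21 22 25 26 28 35 37 38 41 42

Derivation:
Row r has 2^popcount(r) filled cells, so we need popcount(r) = log2(8) = 3.
Scan r = 0..42 and keep those with exactly 3 one-bits:
r=0=0 popcount=0 -> skip
r=1=1 popcount=1 -> skip
r=2=10 popcount=1 -> skip
r=3=11 popcount=2 -> skip
r=4=100 popcount=1 -> skip
r=5=101 popcount=2 -> skip
r=6=110 popcount=2 -> skip
r=7=111 popcount=3 -> KEEP
r=8=1000 popcount=1 -> skip
r=9=1001 popcount=2 -> skip
r=10=1010 popcount=2 -> skip
r=11=1011 popcount=3 -> KEEP
r=12=1100 popcount=2 -> skip
r=13=1101 popcount=3 -> KEEP
r=14=1110 popcount=3 -> KEEP
r=15=1111 popcount=4 -> skip
r=16=10000 popcount=1 -> skip
r=17=10001 popcount=2 -> skip
r=18=10010 popcount=2 -> skip
r=19=10011 popcount=3 -> KEEP
r=20=10100 popcount=2 -> skip
r=21=10101 popcount=3 -> KEEP
r=22=10110 popcount=3 -> KEEP
r=23=10111 popcount=4 -> skip
r=24=11000 popcount=2 -> skip
r=25=11001 popcount=3 -> KEEP
r=26=11010 popcount=3 -> KEEP
r=27=11011 popcount=4 -> skip
r=28=11100 popcount=3 -> KEEP
r=29=11101 popcount=4 -> skip
r=30=11110 popcount=4 -> skip
r=31=11111 popcount=5 -> skip
r=32=100000 popcount=1 -> skip
r=33=100001 popcount=2 -> skip
r=34=100010 popcount=2 -> skip
r=35=100011 popcount=3 -> KEEP
r=36=100100 popcount=2 -> skip
r=37=100101 popcount=3 -> KEEP
r=38=100110 popcount=3 -> KEEP
r=39=100111 popcount=4 -> skip
r=40=101000 popcount=2 -> skip
r=41=101001 popcount=3 -> KEEP
r=42=101010 popcount=3 -> KEEP
Kept rows: 7 11 13 14 19 21 22 25 26 28 35 37 38 41 42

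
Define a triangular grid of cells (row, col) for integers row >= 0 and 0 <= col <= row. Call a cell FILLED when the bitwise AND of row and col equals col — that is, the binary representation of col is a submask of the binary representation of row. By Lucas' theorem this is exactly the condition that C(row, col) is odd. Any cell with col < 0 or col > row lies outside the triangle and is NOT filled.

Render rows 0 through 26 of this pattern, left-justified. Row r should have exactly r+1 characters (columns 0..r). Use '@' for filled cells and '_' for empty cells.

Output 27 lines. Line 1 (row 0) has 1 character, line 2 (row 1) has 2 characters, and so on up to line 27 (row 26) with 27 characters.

r0=0: @
r1=1: @@
r2=10: @_@
r3=11: @@@@
r4=100: @___@
r5=101: @@__@@
r6=110: @_@_@_@
r7=111: @@@@@@@@
r8=1000: @_______@
r9=1001: @@______@@
r10=1010: @_@_____@_@
r11=1011: @@@@____@@@@
r12=1100: @___@___@___@
r13=1101: @@__@@__@@__@@
r14=1110: @_@_@_@_@_@_@_@
r15=1111: @@@@@@@@@@@@@@@@
r16=10000: @_______________@
r17=10001: @@______________@@
r18=10010: @_@_____________@_@
r19=10011: @@@@____________@@@@
r20=10100: @___@___________@___@
r21=10101: @@__@@__________@@__@@
r22=10110: @_@_@_@_________@_@_@_@
r23=10111: @@@@@@@@________@@@@@@@@
r24=11000: @_______@_______@_______@
r25=11001: @@______@@______@@______@@
r26=11010: @_@_____@_@_____@_@_____@_@

Answer: @
@@
@_@
@@@@
@___@
@@__@@
@_@_@_@
@@@@@@@@
@_______@
@@______@@
@_@_____@_@
@@@@____@@@@
@___@___@___@
@@__@@__@@__@@
@_@_@_@_@_@_@_@
@@@@@@@@@@@@@@@@
@_______________@
@@______________@@
@_@_____________@_@
@@@@____________@@@@
@___@___________@___@
@@__@@__________@@__@@
@_@_@_@_________@_@_@_@
@@@@@@@@________@@@@@@@@
@_______@_______@_______@
@@______@@______@@______@@
@_@_____@_@_____@_@_____@_@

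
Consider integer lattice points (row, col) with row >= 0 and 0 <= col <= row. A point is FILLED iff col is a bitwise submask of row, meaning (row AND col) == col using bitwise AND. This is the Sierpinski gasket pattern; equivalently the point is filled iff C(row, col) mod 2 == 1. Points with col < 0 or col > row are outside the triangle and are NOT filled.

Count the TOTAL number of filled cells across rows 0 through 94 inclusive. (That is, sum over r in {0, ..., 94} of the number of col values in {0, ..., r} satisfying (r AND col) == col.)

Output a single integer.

r0=0 pc0: +1 =1
r1=1 pc1: +2 =3
r2=10 pc1: +2 =5
r3=11 pc2: +4 =9
r4=100 pc1: +2 =11
r5=101 pc2: +4 =15
r6=110 pc2: +4 =19
r7=111 pc3: +8 =27
r8=1000 pc1: +2 =29
r9=1001 pc2: +4 =33
r10=1010 pc2: +4 =37
r11=1011 pc3: +8 =45
r12=1100 pc2: +4 =49
r13=1101 pc3: +8 =57
r14=1110 pc3: +8 =65
r15=1111 pc4: +16 =81
r16=10000 pc1: +2 =83
r17=10001 pc2: +4 =87
r18=10010 pc2: +4 =91
r19=10011 pc3: +8 =99
r20=10100 pc2: +4 =103
r21=10101 pc3: +8 =111
r22=10110 pc3: +8 =119
r23=10111 pc4: +16 =135
r24=11000 pc2: +4 =139
r25=11001 pc3: +8 =147
r26=11010 pc3: +8 =155
r27=11011 pc4: +16 =171
r28=11100 pc3: +8 =179
r29=11101 pc4: +16 =195
r30=11110 pc4: +16 =211
r31=11111 pc5: +32 =243
r32=100000 pc1: +2 =245
r33=100001 pc2: +4 =249
r34=100010 pc2: +4 =253
r35=100011 pc3: +8 =261
r36=100100 pc2: +4 =265
r37=100101 pc3: +8 =273
r38=100110 pc3: +8 =281
r39=100111 pc4: +16 =297
r40=101000 pc2: +4 =301
r41=101001 pc3: +8 =309
r42=101010 pc3: +8 =317
r43=101011 pc4: +16 =333
r44=101100 pc3: +8 =341
r45=101101 pc4: +16 =357
r46=101110 pc4: +16 =373
r47=101111 pc5: +32 =405
r48=110000 pc2: +4 =409
r49=110001 pc3: +8 =417
r50=110010 pc3: +8 =425
r51=110011 pc4: +16 =441
r52=110100 pc3: +8 =449
r53=110101 pc4: +16 =465
r54=110110 pc4: +16 =481
r55=110111 pc5: +32 =513
r56=111000 pc3: +8 =521
r57=111001 pc4: +16 =537
r58=111010 pc4: +16 =553
r59=111011 pc5: +32 =585
r60=111100 pc4: +16 =601
r61=111101 pc5: +32 =633
r62=111110 pc5: +32 =665
r63=111111 pc6: +64 =729
r64=1000000 pc1: +2 =731
r65=1000001 pc2: +4 =735
r66=1000010 pc2: +4 =739
r67=1000011 pc3: +8 =747
r68=1000100 pc2: +4 =751
r69=1000101 pc3: +8 =759
r70=1000110 pc3: +8 =767
r71=1000111 pc4: +16 =783
r72=1001000 pc2: +4 =787
r73=1001001 pc3: +8 =795
r74=1001010 pc3: +8 =803
r75=1001011 pc4: +16 =819
r76=1001100 pc3: +8 =827
r77=1001101 pc4: +16 =843
r78=1001110 pc4: +16 =859
r79=1001111 pc5: +32 =891
r80=1010000 pc2: +4 =895
r81=1010001 pc3: +8 =903
r82=1010010 pc3: +8 =911
r83=1010011 pc4: +16 =927
r84=1010100 pc3: +8 =935
r85=1010101 pc4: +16 =951
r86=1010110 pc4: +16 =967
r87=1010111 pc5: +32 =999
r88=1011000 pc3: +8 =1007
r89=1011001 pc4: +16 =1023
r90=1011010 pc4: +16 =1039
r91=1011011 pc5: +32 =1071
r92=1011100 pc4: +16 =1087
r93=1011101 pc5: +32 =1119
r94=1011110 pc5: +32 =1151

Answer: 1151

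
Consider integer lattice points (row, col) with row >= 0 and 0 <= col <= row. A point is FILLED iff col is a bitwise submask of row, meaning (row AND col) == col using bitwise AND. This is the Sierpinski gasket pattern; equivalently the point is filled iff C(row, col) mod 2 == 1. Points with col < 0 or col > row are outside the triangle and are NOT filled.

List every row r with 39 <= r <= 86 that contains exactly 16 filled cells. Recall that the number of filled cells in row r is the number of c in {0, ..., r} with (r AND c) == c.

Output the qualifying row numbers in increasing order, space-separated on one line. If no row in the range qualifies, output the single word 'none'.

Answer: 39 43 45 46 51 53 54 57 58 60 71 75 77 78 83 85 86

Derivation:
Row r has 2^popcount(r) filled cells, so we need popcount(r) = log2(16) = 4.
Scan r = 39..86 and keep those with exactly 4 one-bits:
r=39=100111 popcount=4 -> KEEP
r=40=101000 popcount=2 -> skip
r=41=101001 popcount=3 -> skip
r=42=101010 popcount=3 -> skip
r=43=101011 popcount=4 -> KEEP
r=44=101100 popcount=3 -> skip
r=45=101101 popcount=4 -> KEEP
r=46=101110 popcount=4 -> KEEP
r=47=101111 popcount=5 -> skip
r=48=110000 popcount=2 -> skip
r=49=110001 popcount=3 -> skip
r=50=110010 popcount=3 -> skip
r=51=110011 popcount=4 -> KEEP
r=52=110100 popcount=3 -> skip
r=53=110101 popcount=4 -> KEEP
r=54=110110 popcount=4 -> KEEP
r=55=110111 popcount=5 -> skip
r=56=111000 popcount=3 -> skip
r=57=111001 popcount=4 -> KEEP
r=58=111010 popcount=4 -> KEEP
r=59=111011 popcount=5 -> skip
r=60=111100 popcount=4 -> KEEP
r=61=111101 popcount=5 -> skip
r=62=111110 popcount=5 -> skip
r=63=111111 popcount=6 -> skip
r=64=1000000 popcount=1 -> skip
r=65=1000001 popcount=2 -> skip
r=66=1000010 popcount=2 -> skip
r=67=1000011 popcount=3 -> skip
r=68=1000100 popcount=2 -> skip
r=69=1000101 popcount=3 -> skip
r=70=1000110 popcount=3 -> skip
r=71=1000111 popcount=4 -> KEEP
r=72=1001000 popcount=2 -> skip
r=73=1001001 popcount=3 -> skip
r=74=1001010 popcount=3 -> skip
r=75=1001011 popcount=4 -> KEEP
r=76=1001100 popcount=3 -> skip
r=77=1001101 popcount=4 -> KEEP
r=78=1001110 popcount=4 -> KEEP
r=79=1001111 popcount=5 -> skip
r=80=1010000 popcount=2 -> skip
r=81=1010001 popcount=3 -> skip
r=82=1010010 popcount=3 -> skip
r=83=1010011 popcount=4 -> KEEP
r=84=1010100 popcount=3 -> skip
r=85=1010101 popcount=4 -> KEEP
r=86=1010110 popcount=4 -> KEEP
Kept rows: 39 43 45 46 51 53 54 57 58 60 71 75 77 78 83 85 86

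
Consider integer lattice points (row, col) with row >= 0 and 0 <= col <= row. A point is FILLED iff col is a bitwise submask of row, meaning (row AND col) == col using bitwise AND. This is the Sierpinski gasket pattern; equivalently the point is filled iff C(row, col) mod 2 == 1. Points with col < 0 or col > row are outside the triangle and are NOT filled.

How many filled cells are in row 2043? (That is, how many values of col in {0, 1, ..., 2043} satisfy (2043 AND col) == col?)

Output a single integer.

2043 in binary = 11111111011
popcount(2043) = number of 1-bits in 11111111011 = 10
A col c satisfies (2043 AND c) == c iff every set bit of c is also set in 2043; each of the 10 set bits of 2043 can independently be on or off in c.
count = 2^10 = 1024

Answer: 1024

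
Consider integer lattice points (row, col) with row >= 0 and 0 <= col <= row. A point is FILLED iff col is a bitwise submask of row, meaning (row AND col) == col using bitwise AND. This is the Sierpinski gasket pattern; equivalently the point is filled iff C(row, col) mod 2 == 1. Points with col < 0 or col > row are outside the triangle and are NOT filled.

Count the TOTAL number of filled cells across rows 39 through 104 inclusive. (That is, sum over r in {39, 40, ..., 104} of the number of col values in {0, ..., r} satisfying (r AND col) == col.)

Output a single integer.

r39=100111 pc4: +16 =16
r40=101000 pc2: +4 =20
r41=101001 pc3: +8 =28
r42=101010 pc3: +8 =36
r43=101011 pc4: +16 =52
r44=101100 pc3: +8 =60
r45=101101 pc4: +16 =76
r46=101110 pc4: +16 =92
r47=101111 pc5: +32 =124
r48=110000 pc2: +4 =128
r49=110001 pc3: +8 =136
r50=110010 pc3: +8 =144
r51=110011 pc4: +16 =160
r52=110100 pc3: +8 =168
r53=110101 pc4: +16 =184
r54=110110 pc4: +16 =200
r55=110111 pc5: +32 =232
r56=111000 pc3: +8 =240
r57=111001 pc4: +16 =256
r58=111010 pc4: +16 =272
r59=111011 pc5: +32 =304
r60=111100 pc4: +16 =320
r61=111101 pc5: +32 =352
r62=111110 pc5: +32 =384
r63=111111 pc6: +64 =448
r64=1000000 pc1: +2 =450
r65=1000001 pc2: +4 =454
r66=1000010 pc2: +4 =458
r67=1000011 pc3: +8 =466
r68=1000100 pc2: +4 =470
r69=1000101 pc3: +8 =478
r70=1000110 pc3: +8 =486
r71=1000111 pc4: +16 =502
r72=1001000 pc2: +4 =506
r73=1001001 pc3: +8 =514
r74=1001010 pc3: +8 =522
r75=1001011 pc4: +16 =538
r76=1001100 pc3: +8 =546
r77=1001101 pc4: +16 =562
r78=1001110 pc4: +16 =578
r79=1001111 pc5: +32 =610
r80=1010000 pc2: +4 =614
r81=1010001 pc3: +8 =622
r82=1010010 pc3: +8 =630
r83=1010011 pc4: +16 =646
r84=1010100 pc3: +8 =654
r85=1010101 pc4: +16 =670
r86=1010110 pc4: +16 =686
r87=1010111 pc5: +32 =718
r88=1011000 pc3: +8 =726
r89=1011001 pc4: +16 =742
r90=1011010 pc4: +16 =758
r91=1011011 pc5: +32 =790
r92=1011100 pc4: +16 =806
r93=1011101 pc5: +32 =838
r94=1011110 pc5: +32 =870
r95=1011111 pc6: +64 =934
r96=1100000 pc2: +4 =938
r97=1100001 pc3: +8 =946
r98=1100010 pc3: +8 =954
r99=1100011 pc4: +16 =970
r100=1100100 pc3: +8 =978
r101=1100101 pc4: +16 =994
r102=1100110 pc4: +16 =1010
r103=1100111 pc5: +32 =1042
r104=1101000 pc3: +8 =1050

Answer: 1050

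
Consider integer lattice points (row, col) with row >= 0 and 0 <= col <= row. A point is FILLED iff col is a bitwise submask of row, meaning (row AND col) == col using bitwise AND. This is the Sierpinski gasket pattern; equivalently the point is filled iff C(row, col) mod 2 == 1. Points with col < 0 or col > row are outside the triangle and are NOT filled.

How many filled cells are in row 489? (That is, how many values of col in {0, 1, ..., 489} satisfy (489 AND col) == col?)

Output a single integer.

Answer: 64

Derivation:
489 in binary = 111101001
popcount(489) = number of 1-bits in 111101001 = 6
A col c satisfies (489 AND c) == c iff every set bit of c is also set in 489; each of the 6 set bits of 489 can independently be on or off in c.
count = 2^6 = 64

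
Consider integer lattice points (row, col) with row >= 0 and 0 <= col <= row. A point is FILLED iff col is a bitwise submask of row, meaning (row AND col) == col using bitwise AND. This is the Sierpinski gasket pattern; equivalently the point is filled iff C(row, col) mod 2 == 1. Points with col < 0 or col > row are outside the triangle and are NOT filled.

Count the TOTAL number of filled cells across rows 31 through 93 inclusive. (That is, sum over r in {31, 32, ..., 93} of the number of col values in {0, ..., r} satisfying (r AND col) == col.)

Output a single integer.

r31=11111 pc5: +32 =32
r32=100000 pc1: +2 =34
r33=100001 pc2: +4 =38
r34=100010 pc2: +4 =42
r35=100011 pc3: +8 =50
r36=100100 pc2: +4 =54
r37=100101 pc3: +8 =62
r38=100110 pc3: +8 =70
r39=100111 pc4: +16 =86
r40=101000 pc2: +4 =90
r41=101001 pc3: +8 =98
r42=101010 pc3: +8 =106
r43=101011 pc4: +16 =122
r44=101100 pc3: +8 =130
r45=101101 pc4: +16 =146
r46=101110 pc4: +16 =162
r47=101111 pc5: +32 =194
r48=110000 pc2: +4 =198
r49=110001 pc3: +8 =206
r50=110010 pc3: +8 =214
r51=110011 pc4: +16 =230
r52=110100 pc3: +8 =238
r53=110101 pc4: +16 =254
r54=110110 pc4: +16 =270
r55=110111 pc5: +32 =302
r56=111000 pc3: +8 =310
r57=111001 pc4: +16 =326
r58=111010 pc4: +16 =342
r59=111011 pc5: +32 =374
r60=111100 pc4: +16 =390
r61=111101 pc5: +32 =422
r62=111110 pc5: +32 =454
r63=111111 pc6: +64 =518
r64=1000000 pc1: +2 =520
r65=1000001 pc2: +4 =524
r66=1000010 pc2: +4 =528
r67=1000011 pc3: +8 =536
r68=1000100 pc2: +4 =540
r69=1000101 pc3: +8 =548
r70=1000110 pc3: +8 =556
r71=1000111 pc4: +16 =572
r72=1001000 pc2: +4 =576
r73=1001001 pc3: +8 =584
r74=1001010 pc3: +8 =592
r75=1001011 pc4: +16 =608
r76=1001100 pc3: +8 =616
r77=1001101 pc4: +16 =632
r78=1001110 pc4: +16 =648
r79=1001111 pc5: +32 =680
r80=1010000 pc2: +4 =684
r81=1010001 pc3: +8 =692
r82=1010010 pc3: +8 =700
r83=1010011 pc4: +16 =716
r84=1010100 pc3: +8 =724
r85=1010101 pc4: +16 =740
r86=1010110 pc4: +16 =756
r87=1010111 pc5: +32 =788
r88=1011000 pc3: +8 =796
r89=1011001 pc4: +16 =812
r90=1011010 pc4: +16 =828
r91=1011011 pc5: +32 =860
r92=1011100 pc4: +16 =876
r93=1011101 pc5: +32 =908

Answer: 908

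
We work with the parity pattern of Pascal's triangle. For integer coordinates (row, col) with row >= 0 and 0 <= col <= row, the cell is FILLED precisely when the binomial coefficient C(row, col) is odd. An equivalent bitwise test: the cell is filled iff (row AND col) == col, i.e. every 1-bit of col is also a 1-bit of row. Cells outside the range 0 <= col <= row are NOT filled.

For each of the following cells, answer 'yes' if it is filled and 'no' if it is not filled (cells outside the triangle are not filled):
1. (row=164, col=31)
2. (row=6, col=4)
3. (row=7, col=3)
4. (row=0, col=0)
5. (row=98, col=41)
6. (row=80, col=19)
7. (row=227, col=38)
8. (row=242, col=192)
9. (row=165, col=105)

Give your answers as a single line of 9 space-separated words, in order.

(164,31): row=0b10100100, col=0b11111, row AND col = 0b100 = 4; 4 != 31 -> empty
(6,4): row=0b110, col=0b100, row AND col = 0b100 = 4; 4 == 4 -> filled
(7,3): row=0b111, col=0b11, row AND col = 0b11 = 3; 3 == 3 -> filled
(0,0): row=0b0, col=0b0, row AND col = 0b0 = 0; 0 == 0 -> filled
(98,41): row=0b1100010, col=0b101001, row AND col = 0b100000 = 32; 32 != 41 -> empty
(80,19): row=0b1010000, col=0b10011, row AND col = 0b10000 = 16; 16 != 19 -> empty
(227,38): row=0b11100011, col=0b100110, row AND col = 0b100010 = 34; 34 != 38 -> empty
(242,192): row=0b11110010, col=0b11000000, row AND col = 0b11000000 = 192; 192 == 192 -> filled
(165,105): row=0b10100101, col=0b1101001, row AND col = 0b100001 = 33; 33 != 105 -> empty

Answer: no yes yes yes no no no yes no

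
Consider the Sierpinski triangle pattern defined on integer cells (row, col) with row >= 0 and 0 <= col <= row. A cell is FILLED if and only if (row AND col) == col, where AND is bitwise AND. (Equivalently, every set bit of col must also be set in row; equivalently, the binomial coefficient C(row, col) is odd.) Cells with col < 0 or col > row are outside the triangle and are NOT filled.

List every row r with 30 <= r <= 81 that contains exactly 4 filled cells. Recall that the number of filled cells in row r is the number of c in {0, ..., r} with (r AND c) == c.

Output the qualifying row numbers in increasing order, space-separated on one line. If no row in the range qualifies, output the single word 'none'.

Row r has 2^popcount(r) filled cells, so we need popcount(r) = log2(4) = 2.
Scan r = 30..81 and keep those with exactly 2 one-bits:
r=30=11110 popcount=4 -> skip
r=31=11111 popcount=5 -> skip
r=32=100000 popcount=1 -> skip
r=33=100001 popcount=2 -> KEEP
r=34=100010 popcount=2 -> KEEP
r=35=100011 popcount=3 -> skip
r=36=100100 popcount=2 -> KEEP
r=37=100101 popcount=3 -> skip
r=38=100110 popcount=3 -> skip
r=39=100111 popcount=4 -> skip
r=40=101000 popcount=2 -> KEEP
r=41=101001 popcount=3 -> skip
r=42=101010 popcount=3 -> skip
r=43=101011 popcount=4 -> skip
r=44=101100 popcount=3 -> skip
r=45=101101 popcount=4 -> skip
r=46=101110 popcount=4 -> skip
r=47=101111 popcount=5 -> skip
r=48=110000 popcount=2 -> KEEP
r=49=110001 popcount=3 -> skip
r=50=110010 popcount=3 -> skip
r=51=110011 popcount=4 -> skip
r=52=110100 popcount=3 -> skip
r=53=110101 popcount=4 -> skip
r=54=110110 popcount=4 -> skip
r=55=110111 popcount=5 -> skip
r=56=111000 popcount=3 -> skip
r=57=111001 popcount=4 -> skip
r=58=111010 popcount=4 -> skip
r=59=111011 popcount=5 -> skip
r=60=111100 popcount=4 -> skip
r=61=111101 popcount=5 -> skip
r=62=111110 popcount=5 -> skip
r=63=111111 popcount=6 -> skip
r=64=1000000 popcount=1 -> skip
r=65=1000001 popcount=2 -> KEEP
r=66=1000010 popcount=2 -> KEEP
r=67=1000011 popcount=3 -> skip
r=68=1000100 popcount=2 -> KEEP
r=69=1000101 popcount=3 -> skip
r=70=1000110 popcount=3 -> skip
r=71=1000111 popcount=4 -> skip
r=72=1001000 popcount=2 -> KEEP
r=73=1001001 popcount=3 -> skip
r=74=1001010 popcount=3 -> skip
r=75=1001011 popcount=4 -> skip
r=76=1001100 popcount=3 -> skip
r=77=1001101 popcount=4 -> skip
r=78=1001110 popcount=4 -> skip
r=79=1001111 popcount=5 -> skip
r=80=1010000 popcount=2 -> KEEP
r=81=1010001 popcount=3 -> skip
Kept rows: 33 34 36 40 48 65 66 68 72 80

Answer: 33 34 36 40 48 65 66 68 72 80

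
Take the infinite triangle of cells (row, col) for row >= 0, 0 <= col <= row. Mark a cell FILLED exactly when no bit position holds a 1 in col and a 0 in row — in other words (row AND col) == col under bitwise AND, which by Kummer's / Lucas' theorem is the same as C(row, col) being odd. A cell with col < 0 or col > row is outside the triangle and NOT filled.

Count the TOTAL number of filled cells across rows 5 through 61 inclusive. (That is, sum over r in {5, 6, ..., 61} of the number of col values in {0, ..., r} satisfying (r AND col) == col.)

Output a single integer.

Answer: 622

Derivation:
r5=101 pc2: +4 =4
r6=110 pc2: +4 =8
r7=111 pc3: +8 =16
r8=1000 pc1: +2 =18
r9=1001 pc2: +4 =22
r10=1010 pc2: +4 =26
r11=1011 pc3: +8 =34
r12=1100 pc2: +4 =38
r13=1101 pc3: +8 =46
r14=1110 pc3: +8 =54
r15=1111 pc4: +16 =70
r16=10000 pc1: +2 =72
r17=10001 pc2: +4 =76
r18=10010 pc2: +4 =80
r19=10011 pc3: +8 =88
r20=10100 pc2: +4 =92
r21=10101 pc3: +8 =100
r22=10110 pc3: +8 =108
r23=10111 pc4: +16 =124
r24=11000 pc2: +4 =128
r25=11001 pc3: +8 =136
r26=11010 pc3: +8 =144
r27=11011 pc4: +16 =160
r28=11100 pc3: +8 =168
r29=11101 pc4: +16 =184
r30=11110 pc4: +16 =200
r31=11111 pc5: +32 =232
r32=100000 pc1: +2 =234
r33=100001 pc2: +4 =238
r34=100010 pc2: +4 =242
r35=100011 pc3: +8 =250
r36=100100 pc2: +4 =254
r37=100101 pc3: +8 =262
r38=100110 pc3: +8 =270
r39=100111 pc4: +16 =286
r40=101000 pc2: +4 =290
r41=101001 pc3: +8 =298
r42=101010 pc3: +8 =306
r43=101011 pc4: +16 =322
r44=101100 pc3: +8 =330
r45=101101 pc4: +16 =346
r46=101110 pc4: +16 =362
r47=101111 pc5: +32 =394
r48=110000 pc2: +4 =398
r49=110001 pc3: +8 =406
r50=110010 pc3: +8 =414
r51=110011 pc4: +16 =430
r52=110100 pc3: +8 =438
r53=110101 pc4: +16 =454
r54=110110 pc4: +16 =470
r55=110111 pc5: +32 =502
r56=111000 pc3: +8 =510
r57=111001 pc4: +16 =526
r58=111010 pc4: +16 =542
r59=111011 pc5: +32 =574
r60=111100 pc4: +16 =590
r61=111101 pc5: +32 =622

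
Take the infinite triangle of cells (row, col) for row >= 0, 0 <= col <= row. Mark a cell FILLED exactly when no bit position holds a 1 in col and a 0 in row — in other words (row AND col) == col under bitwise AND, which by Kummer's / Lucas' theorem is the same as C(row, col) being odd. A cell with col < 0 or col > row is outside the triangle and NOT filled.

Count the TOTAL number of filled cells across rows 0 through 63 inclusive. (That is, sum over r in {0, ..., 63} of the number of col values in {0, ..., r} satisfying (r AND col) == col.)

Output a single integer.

r0=0 pc0: +1 =1
r1=1 pc1: +2 =3
r2=10 pc1: +2 =5
r3=11 pc2: +4 =9
r4=100 pc1: +2 =11
r5=101 pc2: +4 =15
r6=110 pc2: +4 =19
r7=111 pc3: +8 =27
r8=1000 pc1: +2 =29
r9=1001 pc2: +4 =33
r10=1010 pc2: +4 =37
r11=1011 pc3: +8 =45
r12=1100 pc2: +4 =49
r13=1101 pc3: +8 =57
r14=1110 pc3: +8 =65
r15=1111 pc4: +16 =81
r16=10000 pc1: +2 =83
r17=10001 pc2: +4 =87
r18=10010 pc2: +4 =91
r19=10011 pc3: +8 =99
r20=10100 pc2: +4 =103
r21=10101 pc3: +8 =111
r22=10110 pc3: +8 =119
r23=10111 pc4: +16 =135
r24=11000 pc2: +4 =139
r25=11001 pc3: +8 =147
r26=11010 pc3: +8 =155
r27=11011 pc4: +16 =171
r28=11100 pc3: +8 =179
r29=11101 pc4: +16 =195
r30=11110 pc4: +16 =211
r31=11111 pc5: +32 =243
r32=100000 pc1: +2 =245
r33=100001 pc2: +4 =249
r34=100010 pc2: +4 =253
r35=100011 pc3: +8 =261
r36=100100 pc2: +4 =265
r37=100101 pc3: +8 =273
r38=100110 pc3: +8 =281
r39=100111 pc4: +16 =297
r40=101000 pc2: +4 =301
r41=101001 pc3: +8 =309
r42=101010 pc3: +8 =317
r43=101011 pc4: +16 =333
r44=101100 pc3: +8 =341
r45=101101 pc4: +16 =357
r46=101110 pc4: +16 =373
r47=101111 pc5: +32 =405
r48=110000 pc2: +4 =409
r49=110001 pc3: +8 =417
r50=110010 pc3: +8 =425
r51=110011 pc4: +16 =441
r52=110100 pc3: +8 =449
r53=110101 pc4: +16 =465
r54=110110 pc4: +16 =481
r55=110111 pc5: +32 =513
r56=111000 pc3: +8 =521
r57=111001 pc4: +16 =537
r58=111010 pc4: +16 =553
r59=111011 pc5: +32 =585
r60=111100 pc4: +16 =601
r61=111101 pc5: +32 =633
r62=111110 pc5: +32 =665
r63=111111 pc6: +64 =729

Answer: 729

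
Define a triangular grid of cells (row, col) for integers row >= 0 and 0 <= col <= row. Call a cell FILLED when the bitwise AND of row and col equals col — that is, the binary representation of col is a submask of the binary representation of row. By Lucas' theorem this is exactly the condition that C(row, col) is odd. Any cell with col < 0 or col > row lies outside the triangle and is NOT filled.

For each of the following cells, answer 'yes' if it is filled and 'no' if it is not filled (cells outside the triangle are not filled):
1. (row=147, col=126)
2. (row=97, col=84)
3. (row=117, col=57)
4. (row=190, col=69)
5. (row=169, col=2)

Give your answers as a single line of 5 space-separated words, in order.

Answer: no no no no no

Derivation:
(147,126): row=0b10010011, col=0b1111110, row AND col = 0b10010 = 18; 18 != 126 -> empty
(97,84): row=0b1100001, col=0b1010100, row AND col = 0b1000000 = 64; 64 != 84 -> empty
(117,57): row=0b1110101, col=0b111001, row AND col = 0b110001 = 49; 49 != 57 -> empty
(190,69): row=0b10111110, col=0b1000101, row AND col = 0b100 = 4; 4 != 69 -> empty
(169,2): row=0b10101001, col=0b10, row AND col = 0b0 = 0; 0 != 2 -> empty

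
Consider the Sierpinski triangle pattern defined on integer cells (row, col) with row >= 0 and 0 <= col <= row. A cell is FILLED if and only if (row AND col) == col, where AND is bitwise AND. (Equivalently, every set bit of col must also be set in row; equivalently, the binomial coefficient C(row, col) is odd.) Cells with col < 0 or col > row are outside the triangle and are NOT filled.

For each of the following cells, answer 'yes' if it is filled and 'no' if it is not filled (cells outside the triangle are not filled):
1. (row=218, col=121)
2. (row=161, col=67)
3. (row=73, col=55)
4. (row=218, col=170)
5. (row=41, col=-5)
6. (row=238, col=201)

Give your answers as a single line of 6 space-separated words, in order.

Answer: no no no no no no

Derivation:
(218,121): row=0b11011010, col=0b1111001, row AND col = 0b1011000 = 88; 88 != 121 -> empty
(161,67): row=0b10100001, col=0b1000011, row AND col = 0b1 = 1; 1 != 67 -> empty
(73,55): row=0b1001001, col=0b110111, row AND col = 0b1 = 1; 1 != 55 -> empty
(218,170): row=0b11011010, col=0b10101010, row AND col = 0b10001010 = 138; 138 != 170 -> empty
(41,-5): col outside [0, 41] -> not filled
(238,201): row=0b11101110, col=0b11001001, row AND col = 0b11001000 = 200; 200 != 201 -> empty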